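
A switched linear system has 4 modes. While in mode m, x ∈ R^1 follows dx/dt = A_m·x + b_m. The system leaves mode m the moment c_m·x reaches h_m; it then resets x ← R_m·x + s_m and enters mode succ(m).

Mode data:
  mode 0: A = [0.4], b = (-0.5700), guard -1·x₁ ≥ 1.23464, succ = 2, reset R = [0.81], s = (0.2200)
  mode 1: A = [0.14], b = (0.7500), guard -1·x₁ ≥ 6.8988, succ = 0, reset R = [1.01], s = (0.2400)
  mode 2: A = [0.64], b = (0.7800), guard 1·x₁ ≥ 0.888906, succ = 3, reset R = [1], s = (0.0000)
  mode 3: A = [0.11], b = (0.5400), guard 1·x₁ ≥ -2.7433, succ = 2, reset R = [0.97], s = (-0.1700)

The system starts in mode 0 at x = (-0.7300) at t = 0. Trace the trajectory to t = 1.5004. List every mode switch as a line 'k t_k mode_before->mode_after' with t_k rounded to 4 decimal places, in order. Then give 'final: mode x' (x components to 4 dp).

1 0.5260 0->2
final: 2 -0.4003

Mode 0: guard c·x = 1.2346 hit at Δt = 0.5260 (t = 0.5260), x⁻ = (-1.2346) → reset → x⁺ = (-0.7801), jump to mode 2
Mode 2: flow for 0.9744 to horizon, guard not reached → x = (-0.4003)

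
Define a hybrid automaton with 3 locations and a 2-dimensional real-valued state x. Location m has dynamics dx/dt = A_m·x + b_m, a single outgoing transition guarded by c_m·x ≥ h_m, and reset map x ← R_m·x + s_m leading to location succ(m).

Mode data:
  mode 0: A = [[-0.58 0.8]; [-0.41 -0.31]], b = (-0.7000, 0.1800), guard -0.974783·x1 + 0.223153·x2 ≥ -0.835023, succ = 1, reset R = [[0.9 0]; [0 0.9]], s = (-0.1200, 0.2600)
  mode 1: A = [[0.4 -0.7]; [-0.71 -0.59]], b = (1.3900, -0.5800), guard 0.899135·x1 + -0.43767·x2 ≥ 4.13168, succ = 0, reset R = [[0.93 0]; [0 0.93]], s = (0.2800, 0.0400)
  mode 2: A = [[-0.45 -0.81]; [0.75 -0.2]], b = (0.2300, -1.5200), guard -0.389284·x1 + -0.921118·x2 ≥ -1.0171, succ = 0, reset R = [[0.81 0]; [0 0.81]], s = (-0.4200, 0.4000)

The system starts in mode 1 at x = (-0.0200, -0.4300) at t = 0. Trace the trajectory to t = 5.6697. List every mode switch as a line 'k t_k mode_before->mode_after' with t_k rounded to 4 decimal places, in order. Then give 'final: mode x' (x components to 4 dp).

1 1.3662 1->0
2 2.3442 0->1
3 3.3484 1->0
4 4.2665 0->1
5 5.2529 1->0
final: 0 1.8766 -2.1701

Mode 1: guard c·x = 4.1317 hit at Δt = 1.3662 (t = 1.3662), x⁻ = (3.6595, -1.9222) → reset → x⁺ = (3.6833, -1.7477), jump to mode 0
Mode 0: guard c·x = -0.8350 hit at Δt = 0.9780 (t = 2.3442), x⁻ = (0.4508, -1.7729) → reset → x⁺ = (0.2857, -1.3356), jump to mode 1
Mode 1: guard c·x = 4.1317 hit at Δt = 1.0042 (t = 3.3484), x⁻ = (3.5230, -2.2027) → reset → x⁺ = (3.5563, -2.0085), jump to mode 0
Mode 0: guard c·x = -0.8350 hit at Δt = 0.9180 (t = 4.2665), x⁻ = (0.4113, -1.9455) → reset → x⁺ = (0.2501, -1.4909), jump to mode 1
Mode 1: guard c·x = 4.1317 hit at Δt = 0.9864 (t = 5.2529), x⁻ = (3.4933, -2.2637) → reset → x⁺ = (3.5287, -2.0653), jump to mode 0
Mode 0: flow for 0.4168 to horizon, guard not reached → x = (1.8766, -2.1701)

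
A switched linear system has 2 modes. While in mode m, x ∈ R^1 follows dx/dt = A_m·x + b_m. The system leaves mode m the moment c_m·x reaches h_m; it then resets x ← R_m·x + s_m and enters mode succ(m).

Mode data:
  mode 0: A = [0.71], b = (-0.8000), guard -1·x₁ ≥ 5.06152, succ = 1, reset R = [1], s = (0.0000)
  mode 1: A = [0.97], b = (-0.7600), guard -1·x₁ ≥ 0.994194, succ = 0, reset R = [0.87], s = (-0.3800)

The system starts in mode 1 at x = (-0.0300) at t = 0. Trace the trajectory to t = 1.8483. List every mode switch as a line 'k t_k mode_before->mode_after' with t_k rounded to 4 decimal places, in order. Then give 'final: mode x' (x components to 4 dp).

Mode 1: guard c·x = 0.9942 hit at Δt = 0.8059 (t = 0.8059), x⁻ = (-0.9942) → reset → x⁺ = (-1.2449), jump to mode 0
Mode 0: flow for 1.0424 to horizon, guard not reached → x = (-3.8447)

1 0.8059 1->0
final: 0 -3.8447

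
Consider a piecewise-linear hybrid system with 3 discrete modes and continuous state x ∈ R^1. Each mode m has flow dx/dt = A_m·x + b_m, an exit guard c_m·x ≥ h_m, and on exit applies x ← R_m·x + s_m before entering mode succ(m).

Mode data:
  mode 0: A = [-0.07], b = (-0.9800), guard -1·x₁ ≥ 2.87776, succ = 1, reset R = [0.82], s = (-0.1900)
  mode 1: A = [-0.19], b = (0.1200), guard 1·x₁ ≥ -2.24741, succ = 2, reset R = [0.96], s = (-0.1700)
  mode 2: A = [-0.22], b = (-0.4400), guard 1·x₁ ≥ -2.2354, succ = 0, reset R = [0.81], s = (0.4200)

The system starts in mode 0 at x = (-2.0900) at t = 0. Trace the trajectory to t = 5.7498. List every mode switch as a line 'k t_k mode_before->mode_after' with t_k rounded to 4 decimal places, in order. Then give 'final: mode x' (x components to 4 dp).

Mode 0: guard c·x = 2.8778 hit at Δt = 0.9776 (t = 0.9776), x⁻ = (-2.8778) → reset → x⁺ = (-2.5498), jump to mode 1
Mode 1: guard c·x = -2.2474 hit at Δt = 0.5256 (t = 1.5032), x⁻ = (-2.2474) → reset → x⁺ = (-2.3275), jump to mode 2
Mode 2: guard c·x = -2.2354 hit at Δt = 1.5011 (t = 3.0043), x⁻ = (-2.2354) → reset → x⁺ = (-1.3907), jump to mode 0
Mode 0: guard c·x = 2.8778 hit at Δt = 1.7927 (t = 4.7970), x⁻ = (-2.8778) → reset → x⁺ = (-2.5498), jump to mode 1
Mode 1: guard c·x = -2.2474 hit at Δt = 0.5256 (t = 5.3226), x⁻ = (-2.2474) → reset → x⁺ = (-2.3275), jump to mode 2
Mode 2: flow for 0.4272 to horizon, guard not reached → x = (-2.2981)

1 0.9776 0->1
2 1.5032 1->2
3 3.0043 2->0
4 4.7970 0->1
5 5.3226 1->2
final: 2 -2.2981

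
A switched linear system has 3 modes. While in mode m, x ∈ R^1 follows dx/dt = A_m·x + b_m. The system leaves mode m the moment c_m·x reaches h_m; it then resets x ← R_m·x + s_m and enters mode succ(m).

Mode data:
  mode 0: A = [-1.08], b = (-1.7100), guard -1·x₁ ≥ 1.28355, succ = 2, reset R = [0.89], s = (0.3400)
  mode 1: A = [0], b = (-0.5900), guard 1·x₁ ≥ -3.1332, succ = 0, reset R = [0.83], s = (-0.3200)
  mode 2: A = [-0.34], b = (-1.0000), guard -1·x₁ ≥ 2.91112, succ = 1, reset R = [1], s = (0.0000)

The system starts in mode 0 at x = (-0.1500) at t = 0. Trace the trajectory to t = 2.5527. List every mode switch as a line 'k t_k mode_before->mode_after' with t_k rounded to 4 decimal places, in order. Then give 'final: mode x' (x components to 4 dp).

1 1.4488 0->2
final: 2 -1.4717

Mode 0: guard c·x = 1.2835 hit at Δt = 1.4488 (t = 1.4488), x⁻ = (-1.2835) → reset → x⁺ = (-0.8024), jump to mode 2
Mode 2: flow for 1.1039 to horizon, guard not reached → x = (-1.4717)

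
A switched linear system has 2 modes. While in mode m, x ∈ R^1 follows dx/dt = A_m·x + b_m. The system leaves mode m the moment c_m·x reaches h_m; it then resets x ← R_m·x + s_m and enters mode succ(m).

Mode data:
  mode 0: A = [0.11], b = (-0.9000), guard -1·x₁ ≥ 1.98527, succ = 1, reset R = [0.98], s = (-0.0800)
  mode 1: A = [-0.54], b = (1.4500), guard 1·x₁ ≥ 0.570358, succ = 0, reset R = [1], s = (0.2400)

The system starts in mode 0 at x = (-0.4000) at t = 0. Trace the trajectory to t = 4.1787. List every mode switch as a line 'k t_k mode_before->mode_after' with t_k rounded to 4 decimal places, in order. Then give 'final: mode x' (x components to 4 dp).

1 1.5410 0->1
2 3.0241 1->0
final: 0 -0.1879

Mode 0: guard c·x = 1.9853 hit at Δt = 1.5410 (t = 1.5410), x⁻ = (-1.9853) → reset → x⁺ = (-2.0256), jump to mode 1
Mode 1: guard c·x = 0.5704 hit at Δt = 1.4831 (t = 3.0241), x⁻ = (0.5704) → reset → x⁺ = (0.8104), jump to mode 0
Mode 0: flow for 1.1546 to horizon, guard not reached → x = (-0.1879)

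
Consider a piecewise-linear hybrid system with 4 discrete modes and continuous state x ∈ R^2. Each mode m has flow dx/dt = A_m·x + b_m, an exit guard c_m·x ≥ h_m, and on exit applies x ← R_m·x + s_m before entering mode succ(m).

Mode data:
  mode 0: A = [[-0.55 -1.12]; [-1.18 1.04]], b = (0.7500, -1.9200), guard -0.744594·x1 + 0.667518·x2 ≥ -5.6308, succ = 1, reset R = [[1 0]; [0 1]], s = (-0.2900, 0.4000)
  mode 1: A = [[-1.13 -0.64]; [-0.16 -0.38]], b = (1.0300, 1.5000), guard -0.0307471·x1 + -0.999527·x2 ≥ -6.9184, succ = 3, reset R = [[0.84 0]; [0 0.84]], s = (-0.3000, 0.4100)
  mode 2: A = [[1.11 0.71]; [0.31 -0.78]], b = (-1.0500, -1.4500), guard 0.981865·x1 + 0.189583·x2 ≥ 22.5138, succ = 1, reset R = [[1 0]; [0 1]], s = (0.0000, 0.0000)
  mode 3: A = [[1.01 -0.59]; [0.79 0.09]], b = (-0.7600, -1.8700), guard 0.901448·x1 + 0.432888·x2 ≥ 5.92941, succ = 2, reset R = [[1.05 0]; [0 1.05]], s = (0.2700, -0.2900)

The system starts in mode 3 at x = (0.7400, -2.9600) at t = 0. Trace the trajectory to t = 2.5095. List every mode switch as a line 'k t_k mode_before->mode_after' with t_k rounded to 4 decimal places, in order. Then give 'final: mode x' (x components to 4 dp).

1 1.5102 3->2
final: 2 21.5496 0.8882

Mode 3: guard c·x = 5.9294 hit at Δt = 1.5102 (t = 1.5102), x⁻ = (7.6382, -2.2085) → reset → x⁺ = (8.2901, -2.6089), jump to mode 2
Mode 2: flow for 0.9993 to horizon, guard not reached → x = (21.5496, 0.8882)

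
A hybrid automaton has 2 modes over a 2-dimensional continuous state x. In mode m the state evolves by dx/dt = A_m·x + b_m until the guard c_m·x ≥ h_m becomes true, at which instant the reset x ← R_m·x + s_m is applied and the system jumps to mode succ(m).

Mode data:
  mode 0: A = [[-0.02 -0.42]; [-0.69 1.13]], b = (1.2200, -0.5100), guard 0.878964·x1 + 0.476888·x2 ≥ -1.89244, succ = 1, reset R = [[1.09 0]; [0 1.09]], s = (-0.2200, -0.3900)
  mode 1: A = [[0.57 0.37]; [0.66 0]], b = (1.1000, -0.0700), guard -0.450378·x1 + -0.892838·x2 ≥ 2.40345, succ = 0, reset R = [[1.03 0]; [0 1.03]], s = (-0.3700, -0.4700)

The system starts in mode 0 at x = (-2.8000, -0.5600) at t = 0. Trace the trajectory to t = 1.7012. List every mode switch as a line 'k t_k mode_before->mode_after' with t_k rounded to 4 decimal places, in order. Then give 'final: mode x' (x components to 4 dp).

1 0.5198 0->1
2 0.9259 1->0
final: 0 -1.5263 -2.8203

Mode 0: guard c·x = -1.8924 hit at Δt = 0.5198 (t = 0.5198), x⁻ = (-2.0618, -0.1682) → reset → x⁺ = (-2.4674, -0.5733), jump to mode 1
Mode 1: guard c·x = 2.4034 hit at Δt = 0.4061 (t = 0.9259), x⁻ = (-2.7621, -1.2986) → reset → x⁺ = (-3.2150, -1.8076), jump to mode 0
Mode 0: flow for 0.7753 to horizon, guard not reached → x = (-1.5263, -2.8203)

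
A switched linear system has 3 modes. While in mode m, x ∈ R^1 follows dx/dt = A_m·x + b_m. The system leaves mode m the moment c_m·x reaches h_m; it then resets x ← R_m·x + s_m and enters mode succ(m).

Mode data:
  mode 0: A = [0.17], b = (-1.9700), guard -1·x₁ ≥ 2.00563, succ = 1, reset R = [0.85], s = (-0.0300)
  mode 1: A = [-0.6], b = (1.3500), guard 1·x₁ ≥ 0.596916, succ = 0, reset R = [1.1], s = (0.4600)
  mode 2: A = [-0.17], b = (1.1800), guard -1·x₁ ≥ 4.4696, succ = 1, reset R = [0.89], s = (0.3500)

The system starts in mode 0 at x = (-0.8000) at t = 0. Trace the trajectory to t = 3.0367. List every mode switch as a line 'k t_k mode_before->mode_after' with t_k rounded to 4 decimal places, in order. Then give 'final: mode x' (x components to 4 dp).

Mode 0: guard c·x = 2.0056 hit at Δt = 0.5463 (t = 0.5463), x⁻ = (-2.0056) → reset → x⁺ = (-1.7348), jump to mode 1
Mode 1: guard c·x = 0.5969 hit at Δt = 1.4664 (t = 2.0127), x⁻ = (0.5969) → reset → x⁺ = (1.1166), jump to mode 0
Mode 0: flow for 1.0240 to horizon, guard not reached → x = (-0.8746)

1 0.5463 0->1
2 2.0127 1->0
final: 0 -0.8746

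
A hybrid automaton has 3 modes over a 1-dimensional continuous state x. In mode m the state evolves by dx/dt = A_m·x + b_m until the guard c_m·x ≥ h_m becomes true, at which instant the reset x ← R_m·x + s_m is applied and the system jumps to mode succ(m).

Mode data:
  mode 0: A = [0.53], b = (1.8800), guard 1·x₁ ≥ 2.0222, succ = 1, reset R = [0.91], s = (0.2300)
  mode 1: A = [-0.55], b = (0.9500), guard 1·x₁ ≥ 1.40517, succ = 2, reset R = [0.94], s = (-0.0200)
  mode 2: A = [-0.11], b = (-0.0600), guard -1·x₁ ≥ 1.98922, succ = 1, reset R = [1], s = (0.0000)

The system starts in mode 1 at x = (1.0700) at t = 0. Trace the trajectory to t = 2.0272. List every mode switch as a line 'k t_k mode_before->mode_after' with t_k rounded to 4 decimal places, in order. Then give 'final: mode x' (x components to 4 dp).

1 1.2968 1->2
final: 2 1.1583

Mode 1: guard c·x = 1.4052 hit at Δt = 1.2968 (t = 1.2968), x⁻ = (1.4052) → reset → x⁺ = (1.3009), jump to mode 2
Mode 2: flow for 0.7304 to horizon, guard not reached → x = (1.1583)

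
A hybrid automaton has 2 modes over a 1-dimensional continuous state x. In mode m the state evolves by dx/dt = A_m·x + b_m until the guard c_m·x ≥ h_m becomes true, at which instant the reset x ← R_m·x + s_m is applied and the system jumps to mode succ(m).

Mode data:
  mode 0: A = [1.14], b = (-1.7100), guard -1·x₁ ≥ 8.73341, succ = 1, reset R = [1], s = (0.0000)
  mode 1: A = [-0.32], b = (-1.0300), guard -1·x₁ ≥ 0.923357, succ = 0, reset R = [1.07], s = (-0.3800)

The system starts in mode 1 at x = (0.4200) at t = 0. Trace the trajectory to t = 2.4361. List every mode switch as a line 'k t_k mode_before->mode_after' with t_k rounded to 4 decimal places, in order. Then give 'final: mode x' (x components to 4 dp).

Mode 1: guard c·x = 0.9234 hit at Δt = 1.4398 (t = 1.4398), x⁻ = (-0.9234) → reset → x⁺ = (-1.3680), jump to mode 0
Mode 0: flow for 0.9963 to horizon, guard not reached → x = (-7.4298)

1 1.4398 1->0
final: 0 -7.4298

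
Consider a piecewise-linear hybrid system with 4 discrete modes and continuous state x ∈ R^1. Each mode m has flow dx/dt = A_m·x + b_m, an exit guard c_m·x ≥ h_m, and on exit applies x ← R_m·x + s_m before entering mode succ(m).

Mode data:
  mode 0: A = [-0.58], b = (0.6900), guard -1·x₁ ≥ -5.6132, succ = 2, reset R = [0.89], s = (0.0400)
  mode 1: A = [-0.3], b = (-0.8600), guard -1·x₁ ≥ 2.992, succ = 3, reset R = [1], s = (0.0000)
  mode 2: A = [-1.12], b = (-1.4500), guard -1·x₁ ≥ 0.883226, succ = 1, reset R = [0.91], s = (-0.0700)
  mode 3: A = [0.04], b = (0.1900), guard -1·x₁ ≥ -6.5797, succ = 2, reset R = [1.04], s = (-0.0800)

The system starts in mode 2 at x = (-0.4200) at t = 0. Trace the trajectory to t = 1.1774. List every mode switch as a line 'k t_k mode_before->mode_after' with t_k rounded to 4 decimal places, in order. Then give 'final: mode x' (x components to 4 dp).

Mode 2: guard c·x = 0.8832 hit at Δt = 0.6734 (t = 0.6734), x⁻ = (-0.8832) → reset → x⁺ = (-0.8737), jump to mode 1
Mode 1: flow for 0.5040 to horizon, guard not reached → x = (-1.1534)

1 0.6734 2->1
final: 1 -1.1534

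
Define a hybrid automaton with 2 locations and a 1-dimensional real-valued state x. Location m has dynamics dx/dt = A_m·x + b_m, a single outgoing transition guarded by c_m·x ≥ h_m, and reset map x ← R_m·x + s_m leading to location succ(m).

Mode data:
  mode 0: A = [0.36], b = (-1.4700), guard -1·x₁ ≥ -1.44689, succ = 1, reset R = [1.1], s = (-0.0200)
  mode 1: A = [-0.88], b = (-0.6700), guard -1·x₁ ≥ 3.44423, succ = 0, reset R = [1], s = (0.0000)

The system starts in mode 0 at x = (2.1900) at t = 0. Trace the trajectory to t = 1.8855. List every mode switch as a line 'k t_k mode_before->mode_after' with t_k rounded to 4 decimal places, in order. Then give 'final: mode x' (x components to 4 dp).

Mode 0: guard c·x = -1.4469 hit at Δt = 0.9197 (t = 0.9197), x⁻ = (1.4469) → reset → x⁺ = (1.5716), jump to mode 1
Mode 1: flow for 0.9658 to horizon, guard not reached → x = (0.2359)

1 0.9197 0->1
final: 1 0.2359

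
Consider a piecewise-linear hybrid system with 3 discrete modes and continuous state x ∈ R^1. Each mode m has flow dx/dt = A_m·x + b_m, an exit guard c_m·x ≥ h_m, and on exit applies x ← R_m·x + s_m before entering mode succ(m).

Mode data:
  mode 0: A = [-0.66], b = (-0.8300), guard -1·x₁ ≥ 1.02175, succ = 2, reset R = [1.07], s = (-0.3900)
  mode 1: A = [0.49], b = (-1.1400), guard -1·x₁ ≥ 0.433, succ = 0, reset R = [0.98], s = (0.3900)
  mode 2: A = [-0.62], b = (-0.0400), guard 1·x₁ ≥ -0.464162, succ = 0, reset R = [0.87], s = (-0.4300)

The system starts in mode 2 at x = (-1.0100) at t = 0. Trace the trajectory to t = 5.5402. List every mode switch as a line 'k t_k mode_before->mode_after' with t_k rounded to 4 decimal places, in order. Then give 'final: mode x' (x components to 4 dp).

1 1.3889 2->0
2 2.2769 0->2
3 4.3204 2->0
4 5.2083 0->2
final: 2 -1.2194

Mode 2: guard c·x = -0.4642 hit at Δt = 1.3889 (t = 1.3889), x⁻ = (-0.4642) → reset → x⁺ = (-0.8338), jump to mode 0
Mode 0: guard c·x = 1.0217 hit at Δt = 0.8880 (t = 2.2769), x⁻ = (-1.0217) → reset → x⁺ = (-1.4833), jump to mode 2
Mode 2: guard c·x = -0.4642 hit at Δt = 2.0435 (t = 4.3204), x⁻ = (-0.4642) → reset → x⁺ = (-0.8338), jump to mode 0
Mode 0: guard c·x = 1.0217 hit at Δt = 0.8880 (t = 5.2083), x⁻ = (-1.0217) → reset → x⁺ = (-1.4833), jump to mode 2
Mode 2: flow for 0.3319 to horizon, guard not reached → x = (-1.2194)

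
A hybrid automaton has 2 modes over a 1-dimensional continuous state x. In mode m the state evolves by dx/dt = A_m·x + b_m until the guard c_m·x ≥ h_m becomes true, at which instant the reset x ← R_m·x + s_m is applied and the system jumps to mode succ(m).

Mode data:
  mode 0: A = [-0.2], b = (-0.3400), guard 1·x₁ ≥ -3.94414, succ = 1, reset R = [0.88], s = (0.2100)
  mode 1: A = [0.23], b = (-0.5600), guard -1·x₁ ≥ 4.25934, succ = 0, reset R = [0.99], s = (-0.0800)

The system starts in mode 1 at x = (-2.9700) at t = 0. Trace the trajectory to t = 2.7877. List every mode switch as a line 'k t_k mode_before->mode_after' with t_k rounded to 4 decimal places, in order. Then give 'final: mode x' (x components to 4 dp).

1 0.9302 1->0
2 1.6599 0->1
3 2.3622 1->0
final: 0 -4.0849

Mode 1: guard c·x = 4.2593 hit at Δt = 0.9302 (t = 0.9302), x⁻ = (-4.2593) → reset → x⁺ = (-4.2967), jump to mode 0
Mode 0: guard c·x = -3.9441 hit at Δt = 0.7297 (t = 1.6599), x⁻ = (-3.9441) → reset → x⁺ = (-3.2608), jump to mode 1
Mode 1: guard c·x = 4.2593 hit at Δt = 0.7023 (t = 2.3622), x⁻ = (-4.2593) → reset → x⁺ = (-4.2967), jump to mode 0
Mode 0: flow for 0.4255 to horizon, guard not reached → x = (-4.0849)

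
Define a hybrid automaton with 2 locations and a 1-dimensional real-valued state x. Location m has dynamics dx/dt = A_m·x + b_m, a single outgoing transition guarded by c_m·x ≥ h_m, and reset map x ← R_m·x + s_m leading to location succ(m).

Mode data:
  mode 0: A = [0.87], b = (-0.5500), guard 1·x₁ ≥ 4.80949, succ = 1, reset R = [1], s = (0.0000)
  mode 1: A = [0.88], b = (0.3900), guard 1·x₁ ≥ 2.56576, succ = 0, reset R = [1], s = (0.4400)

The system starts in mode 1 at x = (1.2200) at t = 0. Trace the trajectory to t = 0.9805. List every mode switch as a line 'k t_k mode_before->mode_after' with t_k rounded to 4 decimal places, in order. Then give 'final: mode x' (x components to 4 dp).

1 0.6737 1->0
final: 0 3.7319

Mode 1: guard c·x = 2.5658 hit at Δt = 0.6737 (t = 0.6737), x⁻ = (2.5658) → reset → x⁺ = (3.0058), jump to mode 0
Mode 0: flow for 0.3068 to horizon, guard not reached → x = (3.7319)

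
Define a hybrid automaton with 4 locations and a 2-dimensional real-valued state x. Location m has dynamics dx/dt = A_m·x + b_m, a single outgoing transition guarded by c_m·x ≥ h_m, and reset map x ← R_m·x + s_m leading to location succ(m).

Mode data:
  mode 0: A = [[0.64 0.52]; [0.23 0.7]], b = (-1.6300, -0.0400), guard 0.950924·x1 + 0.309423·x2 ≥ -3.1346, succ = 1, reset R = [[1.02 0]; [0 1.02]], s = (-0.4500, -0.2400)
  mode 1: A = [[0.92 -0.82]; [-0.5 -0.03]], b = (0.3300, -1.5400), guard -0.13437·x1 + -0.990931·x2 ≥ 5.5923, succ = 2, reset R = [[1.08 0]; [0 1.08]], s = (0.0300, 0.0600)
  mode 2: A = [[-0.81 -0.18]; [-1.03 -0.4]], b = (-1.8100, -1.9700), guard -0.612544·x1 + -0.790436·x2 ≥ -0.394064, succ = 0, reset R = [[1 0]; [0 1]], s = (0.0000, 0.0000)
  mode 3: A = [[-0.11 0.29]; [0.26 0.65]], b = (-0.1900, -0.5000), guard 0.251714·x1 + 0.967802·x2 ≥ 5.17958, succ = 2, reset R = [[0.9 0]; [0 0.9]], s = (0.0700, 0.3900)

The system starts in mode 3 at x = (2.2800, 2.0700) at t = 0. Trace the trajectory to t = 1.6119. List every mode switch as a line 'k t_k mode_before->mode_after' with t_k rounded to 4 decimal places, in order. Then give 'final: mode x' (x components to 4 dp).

Mode 3: guard c·x = 5.1796 hit at Δt = 1.1553 (t = 1.1553), x⁻ = (2.8091, 4.6213) → reset → x⁺ = (2.5982, 4.5492), jump to mode 2
Mode 2: flow for 0.4566 to horizon, guard not reached → x = (0.8819, 2.2602)

1 1.1553 3->2
final: 2 0.8819 2.2602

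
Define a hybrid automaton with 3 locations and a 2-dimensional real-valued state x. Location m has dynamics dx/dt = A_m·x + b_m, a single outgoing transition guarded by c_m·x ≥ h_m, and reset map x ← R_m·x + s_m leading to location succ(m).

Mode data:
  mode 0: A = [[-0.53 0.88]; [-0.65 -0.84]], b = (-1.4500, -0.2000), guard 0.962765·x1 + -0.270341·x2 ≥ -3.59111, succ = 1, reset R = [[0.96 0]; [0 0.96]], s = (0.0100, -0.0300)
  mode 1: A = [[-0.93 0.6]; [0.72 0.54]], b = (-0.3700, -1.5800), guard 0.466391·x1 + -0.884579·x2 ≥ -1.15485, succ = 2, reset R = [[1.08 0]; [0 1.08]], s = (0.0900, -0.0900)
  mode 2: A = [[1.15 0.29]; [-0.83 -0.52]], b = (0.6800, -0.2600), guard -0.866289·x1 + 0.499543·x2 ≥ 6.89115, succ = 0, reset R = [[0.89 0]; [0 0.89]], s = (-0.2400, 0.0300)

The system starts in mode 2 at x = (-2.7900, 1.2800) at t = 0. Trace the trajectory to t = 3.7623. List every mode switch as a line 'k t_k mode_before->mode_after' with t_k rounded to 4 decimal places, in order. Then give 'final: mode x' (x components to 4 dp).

1 0.9354 2->0
2 1.7326 0->1
3 2.8240 1->2
final: 2 0.0081 0.5879

Mode 2: guard c·x = 6.8911 hit at Δt = 0.9354 (t = 0.9354), x⁻ = (-6.0804, 3.2505) → reset → x⁺ = (-5.6516, 2.9229), jump to mode 0
Mode 0: guard c·x = -3.5911 hit at Δt = 0.7972 (t = 1.7326), x⁻ = (-2.9148, 2.9031) → reset → x⁺ = (-2.7882, 2.7570), jump to mode 1
Mode 1: guard c·x = -1.1548 hit at Δt = 1.0914 (t = 2.8240), x⁻ = (-0.5723, 1.0038) → reset → x⁺ = (-0.5281, 0.9941), jump to mode 2
Mode 2: flow for 0.9383 to horizon, guard not reached → x = (0.0081, 0.5879)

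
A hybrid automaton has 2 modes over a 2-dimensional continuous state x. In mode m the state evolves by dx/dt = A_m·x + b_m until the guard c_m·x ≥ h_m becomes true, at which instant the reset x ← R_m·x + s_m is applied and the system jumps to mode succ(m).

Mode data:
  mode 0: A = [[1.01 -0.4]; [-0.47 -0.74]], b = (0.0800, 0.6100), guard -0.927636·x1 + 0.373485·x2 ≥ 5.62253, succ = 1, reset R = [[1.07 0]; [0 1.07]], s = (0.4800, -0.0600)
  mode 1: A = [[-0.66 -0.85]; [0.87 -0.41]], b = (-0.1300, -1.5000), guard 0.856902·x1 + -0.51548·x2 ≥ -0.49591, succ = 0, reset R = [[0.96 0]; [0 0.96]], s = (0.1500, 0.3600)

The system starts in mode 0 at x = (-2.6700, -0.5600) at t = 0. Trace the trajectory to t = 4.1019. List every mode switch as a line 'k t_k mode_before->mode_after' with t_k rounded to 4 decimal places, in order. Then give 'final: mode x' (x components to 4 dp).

Mode 0: guard c·x = 5.6225 hit at Δt = 0.7389 (t = 0.7389), x⁻ = (-5.6152, 1.1075) → reset → x⁺ = (-5.5283, 1.1251), jump to mode 1
Mode 1: guard c·x = -0.4959 hit at Δt = 0.8969 (t = 1.6358), x⁻ = (-2.3281, -2.9081) → reset → x⁺ = (-2.0850, -2.4318), jump to mode 0
Mode 0: guard c·x = 5.6225 hit at Δt = 1.1786 (t = 2.8144), x⁻ = (-5.7282, 0.8270) → reset → x⁺ = (-5.6491, 0.8249), jump to mode 1
Mode 1: guard c·x = -0.4959 hit at Δt = 0.8586 (t = 3.6730), x⁻ = (-2.4000, -3.0275) → reset → x⁺ = (-2.1540, -2.5464), jump to mode 0
Mode 0: flow for 0.4289 to horizon, guard not reached → x = (-2.8712, -1.2003)

1 0.7389 0->1
2 1.6358 1->0
3 2.8144 0->1
4 3.6730 1->0
final: 0 -2.8712 -1.2003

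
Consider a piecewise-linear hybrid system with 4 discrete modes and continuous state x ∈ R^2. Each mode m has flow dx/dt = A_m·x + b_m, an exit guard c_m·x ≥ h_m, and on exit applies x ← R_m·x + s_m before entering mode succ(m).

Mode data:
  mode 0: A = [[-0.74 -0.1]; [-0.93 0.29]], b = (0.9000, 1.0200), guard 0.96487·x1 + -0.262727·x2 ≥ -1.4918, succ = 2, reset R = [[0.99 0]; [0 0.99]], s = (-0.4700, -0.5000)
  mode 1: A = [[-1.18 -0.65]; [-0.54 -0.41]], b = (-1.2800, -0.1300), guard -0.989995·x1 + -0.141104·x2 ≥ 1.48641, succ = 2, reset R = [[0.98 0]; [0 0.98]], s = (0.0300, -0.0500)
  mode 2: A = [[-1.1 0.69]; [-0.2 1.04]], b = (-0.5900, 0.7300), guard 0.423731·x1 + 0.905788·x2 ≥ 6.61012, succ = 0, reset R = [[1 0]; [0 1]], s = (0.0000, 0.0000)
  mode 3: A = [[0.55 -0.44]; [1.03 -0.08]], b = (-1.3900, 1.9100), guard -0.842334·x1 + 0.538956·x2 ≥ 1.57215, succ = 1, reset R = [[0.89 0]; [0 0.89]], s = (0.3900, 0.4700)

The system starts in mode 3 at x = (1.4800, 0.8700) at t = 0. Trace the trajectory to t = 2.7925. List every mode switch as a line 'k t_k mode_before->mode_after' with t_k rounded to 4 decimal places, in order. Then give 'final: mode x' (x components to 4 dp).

1 0.7973 3->1
2 2.1035 1->2
final: 2 0.1767 5.4518

Mode 3: guard c·x = 1.5721 hit at Δt = 0.7973 (t = 0.7973), x⁻ = (0.0416, 2.9820) → reset → x⁺ = (0.4270, 3.1240), jump to mode 1
Mode 1: guard c·x = 1.4864 hit at Δt = 1.3062 (t = 2.1035), x⁻ = (-1.8307, 2.3101) → reset → x⁺ = (-1.7641, 2.2139), jump to mode 2
Mode 2: flow for 0.6890 to horizon, guard not reached → x = (0.1767, 5.4518)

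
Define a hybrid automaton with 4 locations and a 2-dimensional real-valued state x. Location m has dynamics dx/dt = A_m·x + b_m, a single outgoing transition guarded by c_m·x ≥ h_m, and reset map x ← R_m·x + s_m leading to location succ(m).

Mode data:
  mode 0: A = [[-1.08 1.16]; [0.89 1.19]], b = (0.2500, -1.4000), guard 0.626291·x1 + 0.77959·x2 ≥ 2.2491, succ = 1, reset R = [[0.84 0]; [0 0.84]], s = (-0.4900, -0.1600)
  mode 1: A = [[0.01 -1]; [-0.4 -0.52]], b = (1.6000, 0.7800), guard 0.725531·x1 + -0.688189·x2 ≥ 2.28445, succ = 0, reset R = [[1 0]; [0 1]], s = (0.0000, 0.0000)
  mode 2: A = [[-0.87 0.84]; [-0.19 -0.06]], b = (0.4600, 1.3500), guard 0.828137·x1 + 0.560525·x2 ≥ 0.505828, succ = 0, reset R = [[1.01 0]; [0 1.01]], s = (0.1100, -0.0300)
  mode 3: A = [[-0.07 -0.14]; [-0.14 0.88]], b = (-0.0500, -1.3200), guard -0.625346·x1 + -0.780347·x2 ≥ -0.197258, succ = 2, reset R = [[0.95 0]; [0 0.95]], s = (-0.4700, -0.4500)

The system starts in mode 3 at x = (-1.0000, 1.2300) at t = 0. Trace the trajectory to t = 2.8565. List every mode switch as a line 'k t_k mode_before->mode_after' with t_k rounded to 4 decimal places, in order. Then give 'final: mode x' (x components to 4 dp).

Mode 3: guard c·x = -0.1973 hit at Δt = 0.7277 (t = 0.7277), x⁻ = (-1.1037, 1.1373) → reset → x⁺ = (-1.5186, 0.6304), jump to mode 2
Mode 2: guard c·x = 0.5058 hit at Δt = 0.5447 (t = 1.2724), x⁻ = (-0.3551, 1.4271) → reset → x⁺ = (-0.2487, 1.4114), jump to mode 0
Mode 0: guard c·x = 2.2491 hit at Δt = 0.7370 (t = 2.0094), x⁻ = (1.0022, 2.0798) → reset → x⁺ = (0.3519, 1.5871), jump to mode 1
Mode 1: flow for 0.8471 to horizon, guard not reached → x = (0.4260, 1.4513)

1 0.7277 3->2
2 1.2724 2->0
3 2.0094 0->1
final: 1 0.4260 1.4513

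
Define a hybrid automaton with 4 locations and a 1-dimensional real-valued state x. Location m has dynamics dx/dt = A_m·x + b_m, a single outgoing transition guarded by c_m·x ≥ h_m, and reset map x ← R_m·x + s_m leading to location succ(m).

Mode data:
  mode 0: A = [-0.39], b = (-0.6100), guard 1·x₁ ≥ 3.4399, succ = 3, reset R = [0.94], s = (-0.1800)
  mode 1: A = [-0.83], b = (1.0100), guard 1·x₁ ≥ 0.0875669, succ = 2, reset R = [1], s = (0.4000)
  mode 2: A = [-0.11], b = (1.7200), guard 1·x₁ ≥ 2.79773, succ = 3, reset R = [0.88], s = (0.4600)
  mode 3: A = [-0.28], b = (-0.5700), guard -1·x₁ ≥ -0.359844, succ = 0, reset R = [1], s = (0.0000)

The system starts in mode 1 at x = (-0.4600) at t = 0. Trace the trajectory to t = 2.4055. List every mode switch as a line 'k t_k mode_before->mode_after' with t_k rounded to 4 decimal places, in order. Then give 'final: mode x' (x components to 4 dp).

1 0.4763 1->2
2 1.9805 2->3
final: 3 2.3658

Mode 1: guard c·x = 0.0876 hit at Δt = 0.4763 (t = 0.4763), x⁻ = (0.0876) → reset → x⁺ = (0.4876), jump to mode 2
Mode 2: guard c·x = 2.7977 hit at Δt = 1.5042 (t = 1.9805), x⁻ = (2.7977) → reset → x⁺ = (2.9220), jump to mode 3
Mode 3: flow for 0.4250 to horizon, guard not reached → x = (2.3658)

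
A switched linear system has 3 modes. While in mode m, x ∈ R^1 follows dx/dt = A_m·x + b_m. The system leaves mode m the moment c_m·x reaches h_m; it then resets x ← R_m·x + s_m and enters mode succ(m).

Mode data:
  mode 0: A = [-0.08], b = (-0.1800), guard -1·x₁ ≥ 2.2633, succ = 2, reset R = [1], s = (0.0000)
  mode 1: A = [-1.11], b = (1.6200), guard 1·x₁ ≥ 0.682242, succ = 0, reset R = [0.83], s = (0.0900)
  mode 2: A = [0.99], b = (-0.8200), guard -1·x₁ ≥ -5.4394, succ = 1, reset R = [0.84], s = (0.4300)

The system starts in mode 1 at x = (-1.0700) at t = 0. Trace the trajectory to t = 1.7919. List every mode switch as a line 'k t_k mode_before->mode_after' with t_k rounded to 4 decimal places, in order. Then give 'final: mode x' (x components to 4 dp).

Mode 1: guard c·x = 0.6822 hit at Δt = 1.0631 (t = 1.0631), x⁻ = (0.6822) → reset → x⁺ = (0.6563), jump to mode 0
Mode 0: flow for 0.7288 to horizon, guard not reached → x = (0.4917)

1 1.0631 1->0
final: 0 0.4917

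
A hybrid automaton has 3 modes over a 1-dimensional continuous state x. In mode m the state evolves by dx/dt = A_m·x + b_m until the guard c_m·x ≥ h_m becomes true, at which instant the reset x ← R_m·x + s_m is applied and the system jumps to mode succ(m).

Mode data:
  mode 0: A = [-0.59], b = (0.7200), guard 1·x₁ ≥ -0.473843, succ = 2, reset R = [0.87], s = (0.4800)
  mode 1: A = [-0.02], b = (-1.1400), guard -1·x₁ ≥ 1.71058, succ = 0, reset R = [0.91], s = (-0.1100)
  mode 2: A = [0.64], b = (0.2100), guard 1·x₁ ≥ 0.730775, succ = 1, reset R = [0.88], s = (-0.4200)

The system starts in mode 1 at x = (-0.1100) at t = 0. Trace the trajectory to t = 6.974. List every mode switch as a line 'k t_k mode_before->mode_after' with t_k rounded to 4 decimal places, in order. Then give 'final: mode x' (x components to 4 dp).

1 1.4269 1->0
2 2.3303 0->2
3 3.8676 2->1
4 5.5864 1->0
5 6.4898 0->2
final: 2 0.2116

Mode 1: guard c·x = 1.7106 hit at Δt = 1.4269 (t = 1.4269), x⁻ = (-1.7106) → reset → x⁺ = (-1.6666), jump to mode 0
Mode 0: guard c·x = -0.4738 hit at Δt = 0.9034 (t = 2.3303), x⁻ = (-0.4738) → reset → x⁺ = (0.0678), jump to mode 2
Mode 2: guard c·x = 0.7308 hit at Δt = 1.5373 (t = 3.8676), x⁻ = (0.7308) → reset → x⁺ = (0.2231), jump to mode 1
Mode 1: guard c·x = 1.7106 hit at Δt = 1.7188 (t = 5.5864), x⁻ = (-1.7106) → reset → x⁺ = (-1.6666), jump to mode 0
Mode 0: guard c·x = -0.4738 hit at Δt = 0.9034 (t = 6.4898), x⁻ = (-0.4738) → reset → x⁺ = (0.0678), jump to mode 2
Mode 2: flow for 0.4842 to horizon, guard not reached → x = (0.2116)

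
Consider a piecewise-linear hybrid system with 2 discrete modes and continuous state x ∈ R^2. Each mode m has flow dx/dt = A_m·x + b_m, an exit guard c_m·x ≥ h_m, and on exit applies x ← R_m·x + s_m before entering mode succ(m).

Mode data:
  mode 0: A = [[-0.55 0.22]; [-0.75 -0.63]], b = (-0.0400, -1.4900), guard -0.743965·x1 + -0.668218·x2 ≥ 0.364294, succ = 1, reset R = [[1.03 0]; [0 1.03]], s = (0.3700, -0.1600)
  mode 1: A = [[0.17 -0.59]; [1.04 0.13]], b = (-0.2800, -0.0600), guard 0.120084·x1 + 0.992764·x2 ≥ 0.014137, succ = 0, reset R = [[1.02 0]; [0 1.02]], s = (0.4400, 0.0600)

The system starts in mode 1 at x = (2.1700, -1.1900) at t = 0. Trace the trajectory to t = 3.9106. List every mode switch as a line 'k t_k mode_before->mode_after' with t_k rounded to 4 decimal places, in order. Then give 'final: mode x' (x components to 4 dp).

Mode 1: guard c·x = 0.0141 hit at Δt = 0.4092 (t = 0.4092), x⁻ = (2.3952, -0.2755) → reset → x⁺ = (2.8831, -0.2210), jump to mode 0
Mode 0: guard c·x = 0.3643 hit at Δt = 0.8933 (t = 1.3025), x⁻ = (1.5072, -2.2232) → reset → x⁺ = (1.9224, -2.4499), jump to mode 1
Mode 1: guard c·x = 0.0141 hit at Δt = 0.9147 (t = 2.2172), x⁻ = (2.8526, -0.3308) → reset → x⁺ = (3.3496, -0.2774), jump to mode 0
Mode 0: guard c·x = 0.3643 hit at Δt = 0.9202 (t = 3.1373), x⁻ = (1.7266, -2.4675) → reset → x⁺ = (2.1484, -2.7015), jump to mode 1
Mode 1: flow for 0.7733 to horizon, guard not reached → x = (3.1137, -0.7635)

1 0.4092 1->0
2 1.3025 0->1
3 2.2172 1->0
4 3.1373 0->1
final: 1 3.1137 -0.7635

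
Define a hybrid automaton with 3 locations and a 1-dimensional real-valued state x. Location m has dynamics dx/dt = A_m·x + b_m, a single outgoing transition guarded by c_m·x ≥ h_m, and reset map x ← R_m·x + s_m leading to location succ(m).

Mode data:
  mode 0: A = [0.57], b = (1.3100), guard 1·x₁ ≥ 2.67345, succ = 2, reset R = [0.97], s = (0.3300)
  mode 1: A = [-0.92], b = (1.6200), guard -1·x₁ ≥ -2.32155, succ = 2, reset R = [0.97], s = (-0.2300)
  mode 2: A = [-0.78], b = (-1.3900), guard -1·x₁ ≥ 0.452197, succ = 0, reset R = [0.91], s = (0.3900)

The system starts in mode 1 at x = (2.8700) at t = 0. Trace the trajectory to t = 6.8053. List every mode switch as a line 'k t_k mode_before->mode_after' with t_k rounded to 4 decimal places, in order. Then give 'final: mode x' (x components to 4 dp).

1 0.7415 1->2
2 2.0889 2->0
3 3.4591 0->2
4 5.0791 2->0
5 6.4493 0->2
final: 2 1.7825

Mode 1: guard c·x = -2.3215 hit at Δt = 0.7415 (t = 0.7415), x⁻ = (2.3216) → reset → x⁺ = (2.0219), jump to mode 2
Mode 2: guard c·x = 0.4522 hit at Δt = 1.3474 (t = 2.0889), x⁻ = (-0.4522) → reset → x⁺ = (-0.0215), jump to mode 0
Mode 0: guard c·x = 2.6734 hit at Δt = 1.3702 (t = 3.4591), x⁻ = (2.6735) → reset → x⁺ = (2.9232), jump to mode 2
Mode 2: guard c·x = 0.4522 hit at Δt = 1.6200 (t = 5.0791), x⁻ = (-0.4522) → reset → x⁺ = (-0.0215), jump to mode 0
Mode 0: guard c·x = 2.6734 hit at Δt = 1.3702 (t = 6.4493), x⁻ = (2.6735) → reset → x⁺ = (2.9232), jump to mode 2
Mode 2: flow for 0.3560 to horizon, guard not reached → x = (1.7825)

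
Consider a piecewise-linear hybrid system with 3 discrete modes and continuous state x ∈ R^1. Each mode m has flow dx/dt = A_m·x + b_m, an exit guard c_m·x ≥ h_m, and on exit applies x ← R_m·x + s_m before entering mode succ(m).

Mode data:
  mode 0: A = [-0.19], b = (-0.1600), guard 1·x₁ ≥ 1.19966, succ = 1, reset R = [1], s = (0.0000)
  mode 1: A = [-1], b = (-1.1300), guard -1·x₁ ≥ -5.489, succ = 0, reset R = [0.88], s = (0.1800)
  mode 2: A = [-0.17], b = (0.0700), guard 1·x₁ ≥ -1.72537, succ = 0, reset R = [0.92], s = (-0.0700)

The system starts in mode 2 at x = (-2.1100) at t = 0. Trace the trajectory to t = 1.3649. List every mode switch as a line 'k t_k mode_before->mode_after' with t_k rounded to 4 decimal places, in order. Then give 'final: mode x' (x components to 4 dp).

1 0.9735 2->0
final: 0 -1.5989

Mode 2: guard c·x = -1.7254 hit at Δt = 0.9735 (t = 0.9735), x⁻ = (-1.7254) → reset → x⁺ = (-1.6573), jump to mode 0
Mode 0: flow for 0.3914 to horizon, guard not reached → x = (-1.5989)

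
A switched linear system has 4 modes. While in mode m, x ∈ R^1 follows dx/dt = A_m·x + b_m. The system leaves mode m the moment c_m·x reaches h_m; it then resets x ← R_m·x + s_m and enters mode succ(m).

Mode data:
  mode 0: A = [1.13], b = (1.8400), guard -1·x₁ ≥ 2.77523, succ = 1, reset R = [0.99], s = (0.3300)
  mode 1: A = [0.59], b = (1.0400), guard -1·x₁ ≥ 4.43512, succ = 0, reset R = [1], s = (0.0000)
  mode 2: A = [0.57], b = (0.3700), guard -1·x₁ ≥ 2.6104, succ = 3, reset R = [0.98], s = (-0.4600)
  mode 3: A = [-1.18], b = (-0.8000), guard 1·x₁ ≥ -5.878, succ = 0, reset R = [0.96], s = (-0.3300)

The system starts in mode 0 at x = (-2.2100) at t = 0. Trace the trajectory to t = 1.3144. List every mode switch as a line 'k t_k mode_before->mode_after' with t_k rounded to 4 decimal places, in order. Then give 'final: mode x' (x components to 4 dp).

1 0.6008 0->1
final: 1 -2.7603

Mode 0: guard c·x = 2.7752 hit at Δt = 0.6008 (t = 0.6008), x⁻ = (-2.7752) → reset → x⁺ = (-2.4175), jump to mode 1
Mode 1: flow for 0.7136 to horizon, guard not reached → x = (-2.7603)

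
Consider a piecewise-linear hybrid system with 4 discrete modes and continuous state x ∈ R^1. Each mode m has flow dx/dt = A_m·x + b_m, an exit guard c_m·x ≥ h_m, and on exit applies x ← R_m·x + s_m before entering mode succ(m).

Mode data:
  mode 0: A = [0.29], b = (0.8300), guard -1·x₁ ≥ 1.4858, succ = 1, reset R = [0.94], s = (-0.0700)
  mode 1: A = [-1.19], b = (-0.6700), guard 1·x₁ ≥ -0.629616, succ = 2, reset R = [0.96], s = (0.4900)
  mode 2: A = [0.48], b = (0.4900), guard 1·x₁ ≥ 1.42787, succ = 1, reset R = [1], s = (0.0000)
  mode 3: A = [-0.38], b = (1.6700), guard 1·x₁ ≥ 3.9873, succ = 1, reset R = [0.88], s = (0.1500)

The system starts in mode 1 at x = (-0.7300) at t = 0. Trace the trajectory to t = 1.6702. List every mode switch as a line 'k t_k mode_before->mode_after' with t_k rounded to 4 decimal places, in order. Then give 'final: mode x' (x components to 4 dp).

Mode 1: guard c·x = -0.6296 hit at Δt = 0.7725 (t = 0.7725), x⁻ = (-0.6296) → reset → x⁺ = (-0.1144), jump to mode 2
Mode 2: flow for 0.8977 to horizon, guard not reached → x = (0.3738)

1 0.7725 1->2
final: 2 0.3738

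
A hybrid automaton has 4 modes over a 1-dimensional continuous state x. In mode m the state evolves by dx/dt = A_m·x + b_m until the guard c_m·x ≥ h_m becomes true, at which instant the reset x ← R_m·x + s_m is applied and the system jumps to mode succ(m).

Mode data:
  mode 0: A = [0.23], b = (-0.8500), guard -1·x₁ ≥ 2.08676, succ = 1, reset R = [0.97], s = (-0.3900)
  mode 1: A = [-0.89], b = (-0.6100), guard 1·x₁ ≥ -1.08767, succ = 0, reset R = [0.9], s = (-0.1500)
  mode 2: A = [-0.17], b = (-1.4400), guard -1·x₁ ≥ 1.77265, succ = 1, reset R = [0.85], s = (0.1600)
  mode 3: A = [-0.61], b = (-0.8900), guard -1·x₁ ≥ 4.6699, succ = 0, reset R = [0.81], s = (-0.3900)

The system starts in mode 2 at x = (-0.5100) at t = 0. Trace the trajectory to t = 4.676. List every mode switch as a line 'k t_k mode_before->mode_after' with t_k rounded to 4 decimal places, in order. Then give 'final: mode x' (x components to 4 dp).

1 1.0159 2->1
2 1.5745 1->0
3 2.3619 0->1
4 4.0001 1->0
final: 0 -1.9403

Mode 2: guard c·x = 1.7727 hit at Δt = 1.0159 (t = 1.0159), x⁻ = (-1.7727) → reset → x⁺ = (-1.3468), jump to mode 1
Mode 1: guard c·x = -1.0877 hit at Δt = 0.5586 (t = 1.5745), x⁻ = (-1.0877) → reset → x⁺ = (-1.1289), jump to mode 0
Mode 0: guard c·x = 2.0868 hit at Δt = 0.7874 (t = 2.3619), x⁻ = (-2.0868) → reset → x⁺ = (-2.4142), jump to mode 1
Mode 1: guard c·x = -1.0877 hit at Δt = 1.6382 (t = 4.0001), x⁻ = (-1.0877) → reset → x⁺ = (-1.1289), jump to mode 0
Mode 0: flow for 0.6759 to horizon, guard not reached → x = (-1.9403)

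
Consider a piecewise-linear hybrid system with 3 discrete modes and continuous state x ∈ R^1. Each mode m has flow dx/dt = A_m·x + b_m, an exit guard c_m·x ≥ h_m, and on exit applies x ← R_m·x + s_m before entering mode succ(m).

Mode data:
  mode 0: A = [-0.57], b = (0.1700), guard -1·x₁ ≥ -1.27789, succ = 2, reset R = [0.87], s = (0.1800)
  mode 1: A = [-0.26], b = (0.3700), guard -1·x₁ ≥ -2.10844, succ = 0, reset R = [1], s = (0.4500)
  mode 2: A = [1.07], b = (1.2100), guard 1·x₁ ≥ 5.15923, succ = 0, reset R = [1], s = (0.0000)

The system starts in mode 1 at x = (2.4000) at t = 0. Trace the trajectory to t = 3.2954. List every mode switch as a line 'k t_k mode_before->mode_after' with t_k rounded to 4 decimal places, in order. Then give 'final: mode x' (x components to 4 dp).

Mode 1: guard c·x = -2.1084 hit at Δt = 1.3633 (t = 1.3633), x⁻ = (2.1084) → reset → x⁺ = (2.5584), jump to mode 0
Mode 0: guard c·x = -1.2779 hit at Δt = 1.4667 (t = 2.8300), x⁻ = (1.2779) → reset → x⁺ = (1.2918), jump to mode 2
Mode 2: flow for 0.4654 to horizon, guard not reached → x = (2.8553)

1 1.3633 1->0
2 2.8300 0->2
final: 2 2.8553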